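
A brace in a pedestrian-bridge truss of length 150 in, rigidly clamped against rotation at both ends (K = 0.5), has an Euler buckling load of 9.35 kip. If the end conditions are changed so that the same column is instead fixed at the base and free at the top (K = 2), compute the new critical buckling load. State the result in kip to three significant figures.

P_cr ∝ 1/K², so P_cr,new = P_cr,old × (K_old/K_new)² = 9.35 × (0.5/2)²
= 9.35 × 0.06250 = 0.584 kip

P_cr ≈ 0.584 kip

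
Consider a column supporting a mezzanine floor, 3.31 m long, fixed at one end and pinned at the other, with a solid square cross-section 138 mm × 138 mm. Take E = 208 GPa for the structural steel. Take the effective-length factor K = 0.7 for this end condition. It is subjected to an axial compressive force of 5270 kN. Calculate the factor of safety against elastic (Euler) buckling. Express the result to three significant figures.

I = a⁴/12 = 138⁴/12 = 3.022×10^7 mm⁴
I = 3.022×10^7 mm⁴ = 3.022×10^-5 m⁴
Effective length L_e = K·L = 0.7 × 3.31 = 2.317 m
P_cr = π²EI / L_e² = π² × 208×10⁹ × 3.022×10^-5 / 2.317² = 1.156×10^7 N
Factor of safety n = P_cr / P = 11557 / 5270 = 2.19

n ≈ 2.19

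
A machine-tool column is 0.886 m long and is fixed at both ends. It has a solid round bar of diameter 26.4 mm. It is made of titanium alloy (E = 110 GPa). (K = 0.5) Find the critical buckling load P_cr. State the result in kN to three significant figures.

P_cr ≈ 132 kN

I = πd⁴/64 = π×26.4⁴/64 = 2.384×10^4 mm⁴
I = 2.384×10^4 mm⁴ = 2.384×10^-8 m⁴
Effective length L_e = K·L = 0.5 × 0.886 = 0.4430 m
P_cr = π²EI / L_e² = π² × 110×10⁹ × 2.384×10^-8 / 0.4430² = 1.319×10^5 N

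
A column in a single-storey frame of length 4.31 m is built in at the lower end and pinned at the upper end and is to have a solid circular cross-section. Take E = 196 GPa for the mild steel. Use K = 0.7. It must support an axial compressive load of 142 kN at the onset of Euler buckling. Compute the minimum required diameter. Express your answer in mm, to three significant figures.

d ≈ 60.7 mm

L_e = K·L = 0.7 × 4.31 = 3.017 m
Required I = P_cr·L_e²/(π²E) = 1.420×10^5 × 3.017² / (π² × 1.96×10^11) = 6.682×10^-7 m⁴
I_req = 6.682×10^5 mm⁴
Solid circle: I = πd⁴/64  ⇒  d = (64I/π)^(1/4) = (64×6.682×10^5/π)^(1/4) = 60.7 mm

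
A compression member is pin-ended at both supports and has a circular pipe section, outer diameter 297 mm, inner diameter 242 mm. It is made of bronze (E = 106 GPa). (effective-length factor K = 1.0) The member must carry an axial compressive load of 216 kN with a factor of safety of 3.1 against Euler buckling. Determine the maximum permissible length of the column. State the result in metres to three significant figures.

L_max ≈ 18.3 m

d_o = 297 mm, d_i = 242 mm
I = π(d_o⁴ − d_i⁴)/64 = π(297⁴ − 242.0⁴)/64 = 2.136×10^8 mm⁴
I = 2.136×10^-4 m⁴
Required critical load P_cr = n·P = 3.1 × 216 = 669.6 kN = 6.696×10^5 N
From P_cr = π²EI/(K·L)²:  L = (1/K)·√(π²EI/P_cr) = (1/1)·√(π²×1.06×10^11×2.136×10^-4/6.696×10^5)
L = 18.3 m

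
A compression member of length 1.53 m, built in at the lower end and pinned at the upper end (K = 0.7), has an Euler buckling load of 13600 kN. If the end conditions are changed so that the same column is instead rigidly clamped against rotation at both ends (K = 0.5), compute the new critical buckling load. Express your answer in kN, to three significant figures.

P_cr ≈ 26700 kN

P_cr ∝ 1/K², so P_cr,new = P_cr,old × (K_old/K_new)² = 13600 × (0.7/0.5)²
= 13600 × 1.960 = 26700 kN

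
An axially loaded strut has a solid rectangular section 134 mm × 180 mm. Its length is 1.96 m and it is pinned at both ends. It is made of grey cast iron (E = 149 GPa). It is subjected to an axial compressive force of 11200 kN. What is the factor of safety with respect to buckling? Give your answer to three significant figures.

Buckling occurs about the weak axis: I_min = h·b³/12 with b = 134 mm (the shorter side).
I_min = 180×134³/12 = 3.609×10^7 mm⁴
I = 3.609×10^7 mm⁴ = 3.609×10^-5 m⁴
Effective length L_e = K·L = 1 × 1.96 = 1.960 m
P_cr = π²EI / L_e² = π² × 149×10⁹ × 3.609×10^-5 / 1.960² = 1.382×10^7 N
Factor of safety n = P_cr / P = 13816 / 11200 = 1.23

n ≈ 1.23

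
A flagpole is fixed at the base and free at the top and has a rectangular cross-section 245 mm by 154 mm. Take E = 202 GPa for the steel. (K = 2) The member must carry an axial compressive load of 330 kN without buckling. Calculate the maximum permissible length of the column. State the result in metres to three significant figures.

Buckling occurs about the weak axis: I_min = h·b³/12 with b = 154 mm (the shorter side).
I_min = 245×154³/12 = 7.457×10^7 mm⁴
I = 7.457×10^-5 m⁴
At the buckling limit P_cr = P = 3.300×10^5 N
From P_cr = π²EI/(K·L)²:  L = (1/K)·√(π²EI/P_cr) = (1/2)·√(π²×2.02×10^11×7.457×10^-5/3.300×10^5)
L = 10.6 m

L_max ≈ 10.6 m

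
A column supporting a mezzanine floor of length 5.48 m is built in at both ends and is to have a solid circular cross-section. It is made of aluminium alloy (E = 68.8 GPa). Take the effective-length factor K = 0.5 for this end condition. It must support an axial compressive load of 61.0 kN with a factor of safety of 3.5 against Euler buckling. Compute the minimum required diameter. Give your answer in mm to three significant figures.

d ≈ 83.3 mm

Required P_cr = n·P = 3.5 × 61.0 = 213.5 kN
L_e = K·L = 0.5 × 5.48 = 2.740 m
Required I = P_cr·L_e²/(π²E) = 2.135×10^5 × 2.740² / (π² × 6.88×10^10) = 2.361×10^-6 m⁴
I_req = 2.361×10^6 mm⁴
Solid circle: I = πd⁴/64  ⇒  d = (64I/π)^(1/4) = (64×2.361×10^6/π)^(1/4) = 83.3 mm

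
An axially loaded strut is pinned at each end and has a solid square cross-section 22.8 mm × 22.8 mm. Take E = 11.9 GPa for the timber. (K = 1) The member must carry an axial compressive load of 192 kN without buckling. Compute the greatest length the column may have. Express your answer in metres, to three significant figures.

L_max ≈ 0.117 m

I = a⁴/12 = 22.8⁴/12 = 2.252×10^4 mm⁴
I = 2.252×10^-8 m⁴
At the buckling limit P_cr = P = 1.920×10^5 N
From P_cr = π²EI/(K·L)²:  L = (1/K)·√(π²EI/P_cr) = (1/1)·√(π²×1.19×10^10×2.252×10^-8/1.920×10^5)
L = 0.117 m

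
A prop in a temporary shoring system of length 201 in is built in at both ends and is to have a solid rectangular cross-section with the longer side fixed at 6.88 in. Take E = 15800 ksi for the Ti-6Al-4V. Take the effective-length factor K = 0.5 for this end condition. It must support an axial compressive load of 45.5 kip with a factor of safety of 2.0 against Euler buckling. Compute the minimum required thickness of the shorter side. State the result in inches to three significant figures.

b ≈ 2.17 in

Required P_cr = n·P = 2.0 × 45.5 = 91.00 kip
L_e = K·L = 0.5 × 201 = 100.5 in
Required I = P_cr·L_e²/(π²E) = 9.100×10^4 × 100.5² / (π² × 1.58×10^7) = 5.894 in⁴
Rectangle, weak axis: I_min = h·b³/12 with h = 6.88 in fixed  ⇒  b = (12I/h)^(1/3) = 2.17 in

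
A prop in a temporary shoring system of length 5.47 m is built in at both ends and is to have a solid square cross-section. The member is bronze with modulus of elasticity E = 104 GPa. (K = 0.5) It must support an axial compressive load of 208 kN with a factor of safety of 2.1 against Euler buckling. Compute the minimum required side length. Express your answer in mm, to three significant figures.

Required P_cr = n·P = 2.1 × 208 = 436.8 kN
L_e = K·L = 0.5 × 5.47 = 2.735 m
Required I = P_cr·L_e²/(π²E) = 4.368×10^5 × 2.735² / (π² × 1.04×10^11) = 3.183×10^-6 m⁴
I_req = 3.183×10^6 mm⁴
Solid square: I = a⁴/12  ⇒  a = (12I)^(1/4) = (12×3.183×10^6)^(1/4) = 78.6 mm

a ≈ 78.6 mm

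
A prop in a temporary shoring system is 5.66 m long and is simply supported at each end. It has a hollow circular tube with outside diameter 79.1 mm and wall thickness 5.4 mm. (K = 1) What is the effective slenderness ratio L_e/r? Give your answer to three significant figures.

λ ≈ 217

Inner diameter d_i = 79.1 − 2×5.4 = 68.30 mm
I = π(d_o⁴ − d_i⁴)/64 = π(79.1⁴ − 68.30⁴)/64 = 8.535×10^5 mm⁴
A = 1.250×10^3 mm²;  r_min = √(I/A) = √(8.535×10^5/1.250×10^3) = 26.13 mm
L_e = K·L = 1 × 5.66 m = 5.660 m = 5660.0 mm
λ = L_e / r_min = 5660.0 / 26.13 = 217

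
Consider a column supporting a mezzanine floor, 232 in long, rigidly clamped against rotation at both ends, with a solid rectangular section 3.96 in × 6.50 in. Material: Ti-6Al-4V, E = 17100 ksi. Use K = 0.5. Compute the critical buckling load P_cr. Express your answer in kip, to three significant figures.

Buckling occurs about the weak axis: I_min = h·b³/12 with b = 3.96 in (the shorter side).
I_min = 6.50×3.96³/12 = 33.64 in⁴
Effective length L_e = K·L = 0.5 × 232 = 116.0 in
P_cr = π²EI / L_e² = π² × 17100×10³ × 33.64 / 116.0² = 4.219×10^5 lb

P_cr ≈ 422 kip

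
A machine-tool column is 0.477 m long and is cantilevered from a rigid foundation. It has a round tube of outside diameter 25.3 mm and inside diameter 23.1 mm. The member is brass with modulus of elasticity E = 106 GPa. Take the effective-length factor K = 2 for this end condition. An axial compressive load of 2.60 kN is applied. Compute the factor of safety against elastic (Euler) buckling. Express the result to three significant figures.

n ≈ 2.71

d_o = 25.3 mm, d_i = 23.1 mm
I = π(d_o⁴ − d_i⁴)/64 = π(25.3⁴ − 23.10⁴)/64 = 6.135×10^3 mm⁴
I = 6.135×10^3 mm⁴ = 6.135×10^-9 m⁴
Effective length L_e = K·L = 2 × 0.477 = 0.9540 m
P_cr = π²EI / L_e² = π² × 106×10⁹ × 6.135×10^-9 / 0.9540² = 7.052×10^3 N
Factor of safety n = P_cr / P = 7.0519 / 2.60 = 2.71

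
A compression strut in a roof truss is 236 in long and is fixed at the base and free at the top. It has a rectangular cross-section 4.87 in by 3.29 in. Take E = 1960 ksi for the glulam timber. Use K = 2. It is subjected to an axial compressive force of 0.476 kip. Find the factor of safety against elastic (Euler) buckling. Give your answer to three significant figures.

Buckling occurs about the weak axis: I_min = h·b³/12 with b = 3.29 in (the shorter side).
I_min = 4.87×3.29³/12 = 14.45 in⁴
Effective length L_e = K·L = 2 × 236 = 472.0 in
P_cr = π²EI / L_e² = π² × 1960×10³ × 14.45 / 472.0² = 1.255×10^3 lb
Factor of safety n = P_cr / P = 1.2549 / 0.476 = 2.64

n ≈ 2.64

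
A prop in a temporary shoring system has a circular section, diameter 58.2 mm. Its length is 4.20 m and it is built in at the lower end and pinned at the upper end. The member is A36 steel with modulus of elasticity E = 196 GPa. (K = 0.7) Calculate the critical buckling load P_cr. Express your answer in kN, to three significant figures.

I = πd⁴/64 = π×58.2⁴/64 = 5.632×10^5 mm⁴
I = 5.632×10^5 mm⁴ = 5.632×10^-7 m⁴
Effective length L_e = K·L = 0.7 × 4.20 = 2.940 m
P_cr = π²EI / L_e² = π² × 196×10⁹ × 5.632×10^-7 / 2.940² = 1.260×10^5 N

P_cr ≈ 126 kN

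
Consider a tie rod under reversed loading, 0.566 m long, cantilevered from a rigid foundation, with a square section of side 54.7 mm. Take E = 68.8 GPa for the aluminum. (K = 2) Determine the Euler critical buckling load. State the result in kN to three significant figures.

P_cr ≈ 395 kN

I = a⁴/12 = 54.7⁴/12 = 7.461×10^5 mm⁴
I = 7.461×10^5 mm⁴ = 7.461×10^-7 m⁴
Effective length L_e = K·L = 2 × 0.566 = 1.132 m
P_cr = π²EI / L_e² = π² × 68.8×10⁹ × 7.461×10^-7 / 1.132² = 3.953×10^5 N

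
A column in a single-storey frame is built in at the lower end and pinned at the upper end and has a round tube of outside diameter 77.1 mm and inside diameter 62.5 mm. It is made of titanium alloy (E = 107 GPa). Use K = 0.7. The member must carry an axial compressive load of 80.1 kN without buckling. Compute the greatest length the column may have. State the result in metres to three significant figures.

d_o = 77.1 mm, d_i = 62.5 mm
I = π(d_o⁴ − d_i⁴)/64 = π(77.1⁴ − 62.50⁴)/64 = 9.855×10^5 mm⁴
I = 9.855×10^-7 m⁴
At the buckling limit P_cr = P = 8.010×10^4 N
From P_cr = π²EI/(K·L)²:  L = (1/K)·√(π²EI/P_cr) = (1/0.7)·√(π²×1.07×10^11×9.855×10^-7/8.010×10^4)
L = 5.15 m

L_max ≈ 5.15 m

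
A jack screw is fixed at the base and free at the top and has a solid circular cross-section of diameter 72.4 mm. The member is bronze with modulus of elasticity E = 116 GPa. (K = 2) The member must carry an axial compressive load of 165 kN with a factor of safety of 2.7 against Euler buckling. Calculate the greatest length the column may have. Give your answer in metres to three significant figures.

L_max ≈ 0.931 m

I = πd⁴/64 = π×72.4⁴/64 = 1.349×10^6 mm⁴
I = 1.349×10^-6 m⁴
Required critical load P_cr = n·P = 2.7 × 165 = 445.5 kN = 4.455×10^5 N
From P_cr = π²EI/(K·L)²:  L = (1/K)·√(π²EI/P_cr) = (1/2)·√(π²×1.16×10^11×1.349×10^-6/4.455×10^5)
L = 0.931 m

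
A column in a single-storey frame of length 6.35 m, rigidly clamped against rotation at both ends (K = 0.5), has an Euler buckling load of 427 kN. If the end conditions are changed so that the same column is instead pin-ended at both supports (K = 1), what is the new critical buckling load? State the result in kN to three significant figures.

P_cr ≈ 107 kN

P_cr ∝ 1/K², so P_cr,new = P_cr,old × (K_old/K_new)² = 427 × (0.5/1)²
= 427 × 0.2500 = 107 kN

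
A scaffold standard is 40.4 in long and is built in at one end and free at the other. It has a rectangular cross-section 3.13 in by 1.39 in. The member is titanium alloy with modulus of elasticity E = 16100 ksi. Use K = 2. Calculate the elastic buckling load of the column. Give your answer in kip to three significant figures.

P_cr ≈ 17.0 kip

Buckling occurs about the weak axis: I_min = h·b³/12 with b = 1.39 in (the shorter side).
I_min = 3.13×1.39³/12 = 0.7005 in⁴
Effective length L_e = K·L = 2 × 40.4 = 80.80 in
P_cr = π²EI / L_e² = π² × 16100×10³ × 0.7005 / 80.80² = 1.705×10^4 lb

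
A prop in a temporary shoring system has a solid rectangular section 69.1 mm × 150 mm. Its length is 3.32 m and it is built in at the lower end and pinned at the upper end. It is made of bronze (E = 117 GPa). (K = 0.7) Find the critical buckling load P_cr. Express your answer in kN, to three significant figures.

P_cr ≈ 882 kN

Buckling occurs about the weak axis: I_min = h·b³/12 with b = 69.1 mm (the shorter side).
I_min = 150×69.1³/12 = 4.124×10^6 mm⁴
I = 4.124×10^6 mm⁴ = 4.124×10^-6 m⁴
Effective length L_e = K·L = 0.7 × 3.32 = 2.324 m
P_cr = π²EI / L_e² = π² × 117×10⁹ × 4.124×10^-6 / 2.324² = 8.818×10^5 N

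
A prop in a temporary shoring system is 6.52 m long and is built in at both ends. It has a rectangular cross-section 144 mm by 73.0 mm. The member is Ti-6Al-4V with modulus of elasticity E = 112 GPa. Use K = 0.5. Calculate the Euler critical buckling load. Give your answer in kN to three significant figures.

P_cr ≈ 486 kN

Buckling occurs about the weak axis: I_min = h·b³/12 with b = 73.0 mm (the shorter side).
I_min = 144×73.0³/12 = 4.668×10^6 mm⁴
I = 4.668×10^6 mm⁴ = 4.668×10^-6 m⁴
Effective length L_e = K·L = 0.5 × 6.52 = 3.260 m
P_cr = π²EI / L_e² = π² × 112×10⁹ × 4.668×10^-6 / 3.260² = 4.855×10^5 N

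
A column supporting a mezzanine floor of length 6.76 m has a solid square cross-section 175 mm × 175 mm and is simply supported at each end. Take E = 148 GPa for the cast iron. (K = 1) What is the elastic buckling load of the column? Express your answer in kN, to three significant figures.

P_cr ≈ 2500 kN

I = a⁴/12 = 175⁴/12 = 7.816×10^7 mm⁴
I = 7.816×10^7 mm⁴ = 7.816×10^-5 m⁴
Effective length L_e = K·L = 1 × 6.76 = 6.760 m
P_cr = π²EI / L_e² = π² × 148×10⁹ × 7.816×10^-5 / 6.760² = 2.498×10^6 N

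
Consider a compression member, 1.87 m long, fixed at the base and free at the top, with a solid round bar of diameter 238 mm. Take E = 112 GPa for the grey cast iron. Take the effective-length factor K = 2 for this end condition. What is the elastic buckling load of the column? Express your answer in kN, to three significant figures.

I = πd⁴/64 = π×238⁴/64 = 1.575×10^8 mm⁴
I = 1.575×10^8 mm⁴ = 1.575×10^-4 m⁴
Effective length L_e = K·L = 2 × 1.87 = 3.740 m
P_cr = π²EI / L_e² = π² × 112×10⁹ × 1.575×10^-4 / 3.740² = 1.245×10^7 N

P_cr ≈ 12400 kN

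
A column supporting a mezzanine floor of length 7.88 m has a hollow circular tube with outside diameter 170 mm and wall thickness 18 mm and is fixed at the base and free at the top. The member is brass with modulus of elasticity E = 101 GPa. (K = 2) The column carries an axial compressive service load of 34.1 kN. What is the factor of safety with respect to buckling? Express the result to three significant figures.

n ≈ 2.96

Inner diameter d_i = 170 − 2×18 = 134.0 mm
I = π(d_o⁴ − d_i⁴)/64 = π(170⁴ − 134.0⁴)/64 = 2.517×10^7 mm⁴
I = 2.517×10^7 mm⁴ = 2.517×10^-5 m⁴
Effective length L_e = K·L = 2 × 7.88 = 15.76 m
P_cr = π²EI / L_e² = π² × 101×10⁹ × 2.517×10^-5 / 15.76² = 1.010×10^5 N
Factor of safety n = P_cr / P = 101.02 / 34.1 = 2.96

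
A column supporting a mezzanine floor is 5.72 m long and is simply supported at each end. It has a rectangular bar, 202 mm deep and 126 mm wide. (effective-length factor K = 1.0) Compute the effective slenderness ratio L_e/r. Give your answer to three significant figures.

λ ≈ 157

For a rectangle r_min = b/√12 = 126/√12 = 36.37 mm
L_e = K·L = 1 × 5.72 m = 5.720 m = 5720.0 mm
λ = L_e / r_min = 5720.0 / 36.37 = 157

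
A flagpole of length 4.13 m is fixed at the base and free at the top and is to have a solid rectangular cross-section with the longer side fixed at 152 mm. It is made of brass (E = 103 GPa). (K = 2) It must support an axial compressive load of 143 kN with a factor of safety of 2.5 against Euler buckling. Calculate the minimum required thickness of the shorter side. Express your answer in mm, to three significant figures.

Required P_cr = n·P = 2.5 × 143 = 357.5 kN
L_e = K·L = 2 × 4.13 = 8.260 m
Required I = P_cr·L_e²/(π²E) = 3.575×10^5 × 8.260² / (π² × 1.03×10^11) = 2.399×10^-5 m⁴
I_req = 2.399×10^7 mm⁴
Rectangle, weak axis: I_min = h·b³/12 with h = 152 mm fixed  ⇒  b = (12I/h)^(1/3) = 124 mm

b ≈ 124 mm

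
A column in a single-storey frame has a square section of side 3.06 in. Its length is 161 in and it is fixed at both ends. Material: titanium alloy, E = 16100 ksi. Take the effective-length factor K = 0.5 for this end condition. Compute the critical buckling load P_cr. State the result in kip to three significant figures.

I = a⁴/12 = 3.06⁴/12 = 7.306 in⁴
Effective length L_e = K·L = 0.5 × 161 = 80.50 in
P_cr = π²EI / L_e² = π² × 16100×10³ × 7.306 / 80.50² = 1.792×10^5 lb

P_cr ≈ 179 kip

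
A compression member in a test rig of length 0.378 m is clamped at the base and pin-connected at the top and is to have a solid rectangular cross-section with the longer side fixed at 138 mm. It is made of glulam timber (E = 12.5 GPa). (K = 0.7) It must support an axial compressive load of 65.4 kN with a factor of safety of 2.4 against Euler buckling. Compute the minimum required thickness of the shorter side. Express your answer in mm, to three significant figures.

b ≈ 19.8 mm

Required P_cr = n·P = 2.4 × 65.4 = 157.0 kN
L_e = K·L = 0.7 × 0.378 = 0.2646 m
Required I = P_cr·L_e²/(π²E) = 1.570×10^5 × 0.2646² / (π² × 1.25×10^10) = 8.908×10^-8 m⁴
I_req = 8.908×10^4 mm⁴
Rectangle, weak axis: I_min = h·b³/12 with h = 138 mm fixed  ⇒  b = (12I/h)^(1/3) = 19.8 mm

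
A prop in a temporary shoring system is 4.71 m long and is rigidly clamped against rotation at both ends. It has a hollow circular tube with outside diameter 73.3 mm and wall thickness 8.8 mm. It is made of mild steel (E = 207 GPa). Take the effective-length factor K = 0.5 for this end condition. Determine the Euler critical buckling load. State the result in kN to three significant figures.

P_cr ≈ 348 kN

Inner diameter d_i = 73.3 − 2×8.8 = 55.70 mm
I = π(d_o⁴ − d_i⁴)/64 = π(73.3⁴ − 55.70⁴)/64 = 9.446×10^5 mm⁴
I = 9.446×10^5 mm⁴ = 9.446×10^-7 m⁴
Effective length L_e = K·L = 0.5 × 4.71 = 2.355 m
P_cr = π²EI / L_e² = π² × 207×10⁹ × 9.446×10^-7 / 2.355² = 3.480×10^5 N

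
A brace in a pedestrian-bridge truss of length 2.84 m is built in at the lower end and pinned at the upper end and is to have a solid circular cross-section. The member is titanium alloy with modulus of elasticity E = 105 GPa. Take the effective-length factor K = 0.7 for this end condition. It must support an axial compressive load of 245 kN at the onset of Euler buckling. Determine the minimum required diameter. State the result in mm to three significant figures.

d ≈ 66.1 mm

L_e = K·L = 0.7 × 2.84 = 1.988 m
Required I = P_cr·L_e²/(π²E) = 2.450×10^5 × 1.988² / (π² × 1.05×10^11) = 9.344×10^-7 m⁴
I_req = 9.344×10^5 mm⁴
Solid circle: I = πd⁴/64  ⇒  d = (64I/π)^(1/4) = (64×9.344×10^5/π)^(1/4) = 66.1 mm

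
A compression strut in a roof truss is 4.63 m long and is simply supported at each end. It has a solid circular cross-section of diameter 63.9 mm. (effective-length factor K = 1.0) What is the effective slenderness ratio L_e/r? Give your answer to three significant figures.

λ ≈ 290

For a solid circle r = d/4 = 63.9/4 = 15.98 mm
L_e = K·L = 1 × 4.63 m = 4.630 m = 4630.0 mm
λ = L_e / r_min = 4630.0 / 15.98 = 290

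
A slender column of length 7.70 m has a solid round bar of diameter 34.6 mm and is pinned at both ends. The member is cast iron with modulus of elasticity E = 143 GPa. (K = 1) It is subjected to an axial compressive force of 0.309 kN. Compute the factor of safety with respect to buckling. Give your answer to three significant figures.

I = πd⁴/64 = π×34.6⁴/64 = 7.035×10^4 mm⁴
I = 7.035×10^4 mm⁴ = 7.035×10^-8 m⁴
Effective length L_e = K·L = 1 × 7.70 = 7.700 m
P_cr = π²EI / L_e² = π² × 143×10⁹ × 7.035×10^-8 / 7.700² = 1.675×10^3 N
Factor of safety n = P_cr / P = 1.6747 / 0.309 = 5.42

n ≈ 5.42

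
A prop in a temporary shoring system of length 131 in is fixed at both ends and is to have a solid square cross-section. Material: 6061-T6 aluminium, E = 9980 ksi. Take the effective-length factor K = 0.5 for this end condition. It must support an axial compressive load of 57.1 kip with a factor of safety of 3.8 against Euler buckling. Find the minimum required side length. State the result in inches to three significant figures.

a ≈ 3.26 in

Required P_cr = n·P = 3.8 × 57.1 = 217.0 kip
L_e = K·L = 0.5 × 131 = 65.50 in
Required I = P_cr·L_e²/(π²E) = 2.170×10^5 × 65.50² / (π² × 9.98×10^6) = 9.451 in⁴
Solid square: I = a⁴/12  ⇒  a = (12I)^(1/4) = (12×9.451)^(1/4) = 3.26 in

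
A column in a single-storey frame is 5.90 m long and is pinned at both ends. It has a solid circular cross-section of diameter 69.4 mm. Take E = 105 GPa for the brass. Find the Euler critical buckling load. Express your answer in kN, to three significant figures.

I = πd⁴/64 = π×69.4⁴/64 = 1.139×10^6 mm⁴
I = 1.139×10^6 mm⁴ = 1.139×10^-6 m⁴
Effective length L_e = K·L = 1 × 5.90 = 5.900 m
P_cr = π²EI / L_e² = π² × 105×10⁹ × 1.139×10^-6 / 5.900² = 3.390×10^4 N

P_cr ≈ 33.9 kN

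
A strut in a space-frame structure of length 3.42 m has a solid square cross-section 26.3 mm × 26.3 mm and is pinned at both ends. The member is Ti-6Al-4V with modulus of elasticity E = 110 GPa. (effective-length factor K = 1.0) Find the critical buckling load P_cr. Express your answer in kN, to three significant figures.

I = a⁴/12 = 26.3⁴/12 = 3.987×10^4 mm⁴
I = 3.987×10^4 mm⁴ = 3.987×10^-8 m⁴
Effective length L_e = K·L = 1 × 3.42 = 3.420 m
P_cr = π²EI / L_e² = π² × 110×10⁹ × 3.987×10^-8 / 3.420² = 3.701×10^3 N

P_cr ≈ 3.70 kN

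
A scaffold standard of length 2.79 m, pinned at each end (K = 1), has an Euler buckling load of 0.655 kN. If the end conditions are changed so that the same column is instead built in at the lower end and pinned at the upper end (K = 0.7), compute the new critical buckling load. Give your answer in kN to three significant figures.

P_cr ≈ 1.34 kN

P_cr ∝ 1/K², so P_cr,new = P_cr,old × (K_old/K_new)² = 0.655 × (1/0.7)²
= 0.655 × 2.041 = 1.34 kN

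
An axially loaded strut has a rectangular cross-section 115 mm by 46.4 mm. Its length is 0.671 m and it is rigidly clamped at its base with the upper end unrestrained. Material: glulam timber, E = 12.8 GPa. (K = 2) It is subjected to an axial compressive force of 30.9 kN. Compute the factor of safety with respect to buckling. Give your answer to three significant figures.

n ≈ 2.17

Buckling occurs about the weak axis: I_min = h·b³/12 with b = 46.4 mm (the shorter side).
I_min = 115×46.4³/12 = 9.573×10^5 mm⁴
I = 9.573×10^5 mm⁴ = 9.573×10^-7 m⁴
Effective length L_e = K·L = 2 × 0.671 = 1.342 m
P_cr = π²EI / L_e² = π² × 12.8×10⁹ × 9.573×10^-7 / 1.342² = 6.715×10^4 N
Factor of safety n = P_cr / P = 67.155 / 30.9 = 2.17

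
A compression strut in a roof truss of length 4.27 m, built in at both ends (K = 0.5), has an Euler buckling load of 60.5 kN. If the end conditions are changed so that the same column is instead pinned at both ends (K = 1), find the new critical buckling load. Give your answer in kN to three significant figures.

P_cr ≈ 15.1 kN

P_cr ∝ 1/K², so P_cr,new = P_cr,old × (K_old/K_new)² = 60.5 × (0.5/1)²
= 60.5 × 0.2500 = 15.1 kN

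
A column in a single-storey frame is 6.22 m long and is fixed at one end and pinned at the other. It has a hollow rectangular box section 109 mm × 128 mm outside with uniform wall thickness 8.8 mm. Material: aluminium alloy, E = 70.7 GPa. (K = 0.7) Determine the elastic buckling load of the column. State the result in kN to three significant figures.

Inner dimensions: h_i = 128 − 2×8.8 = 110.4 mm, b_i = 109 − 2×8.8 = 91.40 mm
Weak-axis I_min = (h_o·b_o³ − h_i·b_i³)/12 with b_o = 109, b_i = 91.40 mm (shorter outer/inner sides).
I_min = (128×109³ − 110.4×91.40³)/12 = 6.789×10^6 mm⁴
I = 6.789×10^6 mm⁴ = 6.789×10^-6 m⁴
Effective length L_e = K·L = 0.7 × 6.22 = 4.354 m
P_cr = π²EI / L_e² = π² × 70.7×10⁹ × 6.789×10^-6 / 4.354² = 2.499×10^5 N

P_cr ≈ 250 kN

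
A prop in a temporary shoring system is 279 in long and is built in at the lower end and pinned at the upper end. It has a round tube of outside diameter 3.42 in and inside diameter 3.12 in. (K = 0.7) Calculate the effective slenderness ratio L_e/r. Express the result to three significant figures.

λ ≈ 169

d_o = 3.42 in, d_i = 3.12 in
I = π(d_o⁴ − d_i⁴)/64 = π(3.42⁴ − 3.120⁴)/64 = 2.064 in⁴
A = 1.541 in²;  r_min = √(I/A) = √(2.064/1.541) = 1.157 in
L_e = K·L = 0.7 × 279 = 195.3 in
λ = L_e / r_min = 195.30 / 1.157 = 169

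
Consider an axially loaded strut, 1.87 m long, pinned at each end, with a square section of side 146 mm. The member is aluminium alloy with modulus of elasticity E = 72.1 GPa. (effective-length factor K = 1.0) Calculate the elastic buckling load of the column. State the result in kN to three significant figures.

P_cr ≈ 7710 kN

I = a⁴/12 = 146⁴/12 = 3.786×10^7 mm⁴
I = 3.786×10^7 mm⁴ = 3.786×10^-5 m⁴
Effective length L_e = K·L = 1 × 1.87 = 1.870 m
P_cr = π²EI / L_e² = π² × 72.1×10⁹ × 3.786×10^-5 / 1.870² = 7.705×10^6 N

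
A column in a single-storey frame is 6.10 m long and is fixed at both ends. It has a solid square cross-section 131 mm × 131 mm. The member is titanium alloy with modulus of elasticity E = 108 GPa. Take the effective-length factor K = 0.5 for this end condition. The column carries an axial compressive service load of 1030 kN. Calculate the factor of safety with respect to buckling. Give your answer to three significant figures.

I = a⁴/12 = 131⁴/12 = 2.454×10^7 mm⁴
I = 2.454×10^7 mm⁴ = 2.454×10^-5 m⁴
Effective length L_e = K·L = 0.5 × 6.10 = 3.050 m
P_cr = π²EI / L_e² = π² × 108×10⁹ × 2.454×10^-5 / 3.050² = 2.812×10^6 N
Factor of safety n = P_cr / P = 2812.1 / 1030 = 2.73

n ≈ 2.73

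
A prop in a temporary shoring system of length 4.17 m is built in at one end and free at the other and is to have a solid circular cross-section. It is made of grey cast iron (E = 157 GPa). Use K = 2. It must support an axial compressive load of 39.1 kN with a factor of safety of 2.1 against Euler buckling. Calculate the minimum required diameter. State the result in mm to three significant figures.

Required P_cr = n·P = 2.1 × 39.1 = 82.11 kN
L_e = K·L = 2 × 4.17 = 8.340 m
Required I = P_cr·L_e²/(π²E) = 8.211×10^4 × 8.340² / (π² × 1.57×10^11) = 3.686×10^-6 m⁴
I_req = 3.686×10^6 mm⁴
Solid circle: I = πd⁴/64  ⇒  d = (64I/π)^(1/4) = (64×3.686×10^6/π)^(1/4) = 93.1 mm

d ≈ 93.1 mm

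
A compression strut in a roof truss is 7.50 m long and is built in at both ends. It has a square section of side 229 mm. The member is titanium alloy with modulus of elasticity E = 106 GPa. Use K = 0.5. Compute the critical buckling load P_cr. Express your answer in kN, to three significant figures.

P_cr ≈ 17000 kN

I = a⁴/12 = 229⁴/12 = 2.292×10^8 mm⁴
I = 2.292×10^8 mm⁴ = 2.292×10^-4 m⁴
Effective length L_e = K·L = 0.5 × 7.50 = 3.750 m
P_cr = π²EI / L_e² = π² × 106×10⁹ × 2.292×10^-4 / 3.750² = 1.705×10^7 N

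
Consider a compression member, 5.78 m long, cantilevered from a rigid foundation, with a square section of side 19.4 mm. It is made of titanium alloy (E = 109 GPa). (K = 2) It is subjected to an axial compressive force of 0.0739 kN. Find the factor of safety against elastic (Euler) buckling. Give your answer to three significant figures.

n ≈ 1.29

I = a⁴/12 = 19.4⁴/12 = 1.180×10^4 mm⁴
I = 1.180×10^4 mm⁴ = 1.180×10^-8 m⁴
Effective length L_e = K·L = 2 × 5.78 = 11.56 m
P_cr = π²EI / L_e² = π² × 109×10⁹ × 1.180×10^-8 / 11.56² = 95.02 N
Factor of safety n = P_cr / P = 0.095025 / 0.0739 = 1.29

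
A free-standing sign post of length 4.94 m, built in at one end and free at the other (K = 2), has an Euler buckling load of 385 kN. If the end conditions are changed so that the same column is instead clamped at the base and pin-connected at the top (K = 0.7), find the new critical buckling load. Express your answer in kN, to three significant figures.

P_cr ≈ 3140 kN

P_cr ∝ 1/K², so P_cr,new = P_cr,old × (K_old/K_new)² = 385 × (2/0.7)²
= 385 × 8.163 = 3140 kN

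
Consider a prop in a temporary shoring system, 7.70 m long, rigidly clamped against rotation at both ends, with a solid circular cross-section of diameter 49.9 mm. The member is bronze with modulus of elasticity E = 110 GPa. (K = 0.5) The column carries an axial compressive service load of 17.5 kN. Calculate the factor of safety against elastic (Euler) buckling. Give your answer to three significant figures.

n ≈ 1.27

I = πd⁴/64 = π×49.9⁴/64 = 3.043×10^5 mm⁴
I = 3.043×10^5 mm⁴ = 3.043×10^-7 m⁴
Effective length L_e = K·L = 0.5 × 7.70 = 3.850 m
P_cr = π²EI / L_e² = π² × 110×10⁹ × 3.043×10^-7 / 3.850² = 2.229×10^4 N
Factor of safety n = P_cr / P = 22.292 / 17.5 = 1.27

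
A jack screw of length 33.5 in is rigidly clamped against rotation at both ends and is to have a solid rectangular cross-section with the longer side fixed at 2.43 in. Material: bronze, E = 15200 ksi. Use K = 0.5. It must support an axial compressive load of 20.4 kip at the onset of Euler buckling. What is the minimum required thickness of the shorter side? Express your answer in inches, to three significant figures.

b ≈ 0.573 in

L_e = K·L = 0.5 × 33.5 = 16.75 in
Required I = P_cr·L_e²/(π²E) = 2.040×10^4 × 16.75² / (π² × 1.52×10^7) = 3.815×10^-2 in⁴
Rectangle, weak axis: I_min = h·b³/12 with h = 2.43 in fixed  ⇒  b = (12I/h)^(1/3) = 0.573 in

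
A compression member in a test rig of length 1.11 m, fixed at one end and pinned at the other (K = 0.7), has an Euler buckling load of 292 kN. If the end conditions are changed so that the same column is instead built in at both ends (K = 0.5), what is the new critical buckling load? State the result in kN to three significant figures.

P_cr ∝ 1/K², so P_cr,new = P_cr,old × (K_old/K_new)² = 292 × (0.7/0.5)²
= 292 × 1.960 = 572 kN

P_cr ≈ 572 kN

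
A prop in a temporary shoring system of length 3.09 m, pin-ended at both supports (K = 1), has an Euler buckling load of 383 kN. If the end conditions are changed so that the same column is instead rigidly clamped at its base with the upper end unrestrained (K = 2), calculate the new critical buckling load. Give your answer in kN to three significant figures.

P_cr ≈ 95.8 kN

P_cr ∝ 1/K², so P_cr,new = P_cr,old × (K_old/K_new)² = 383 × (1/2)²
= 383 × 0.2500 = 95.8 kN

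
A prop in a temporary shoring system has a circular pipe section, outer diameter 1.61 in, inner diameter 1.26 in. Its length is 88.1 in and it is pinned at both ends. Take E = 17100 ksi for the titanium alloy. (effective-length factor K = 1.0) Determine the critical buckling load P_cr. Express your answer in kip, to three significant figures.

d_o = 1.61 in, d_i = 1.26 in
I = π(d_o⁴ − d_i⁴)/64 = π(1.61⁴ − 1.260⁴)/64 = 0.2061 in⁴
Effective length L_e = K·L = 1 × 88.1 = 88.10 in
P_cr = π²EI / L_e² = π² × 17100×10³ × 0.2061 / 88.10² = 4.481×10^3 lb

P_cr ≈ 4.48 kip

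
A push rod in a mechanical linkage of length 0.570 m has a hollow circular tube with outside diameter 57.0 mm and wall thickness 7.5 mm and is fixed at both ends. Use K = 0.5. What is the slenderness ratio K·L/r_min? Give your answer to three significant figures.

λ ≈ 16.1

Inner diameter d_i = 57.0 − 2×7.5 = 42.00 mm
I = π(d_o⁴ − d_i⁴)/64 = π(57.0⁴ − 42.00⁴)/64 = 3.654×10^5 mm⁴
A = 1.166×10^3 mm²;  r_min = √(I/A) = √(3.654×10^5/1.166×10^3) = 17.70 mm
L_e = K·L = 0.5 × 0.570 m = 0.2850 m = 285.00 mm
λ = L_e / r_min = 285.00 / 17.70 = 16.1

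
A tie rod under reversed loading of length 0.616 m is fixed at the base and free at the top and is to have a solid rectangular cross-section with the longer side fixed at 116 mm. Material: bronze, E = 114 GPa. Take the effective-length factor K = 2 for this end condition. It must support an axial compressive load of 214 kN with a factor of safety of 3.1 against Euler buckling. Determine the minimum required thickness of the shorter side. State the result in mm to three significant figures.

Required P_cr = n·P = 3.1 × 214 = 663.4 kN
L_e = K·L = 2 × 0.616 = 1.232 m
Required I = P_cr·L_e²/(π²E) = 6.634×10^5 × 1.232² / (π² × 1.14×10^11) = 8.949×10^-7 m⁴
I_req = 8.949×10^5 mm⁴
Rectangle, weak axis: I_min = h·b³/12 with h = 116 mm fixed  ⇒  b = (12I/h)^(1/3) = 45.2 mm

b ≈ 45.2 mm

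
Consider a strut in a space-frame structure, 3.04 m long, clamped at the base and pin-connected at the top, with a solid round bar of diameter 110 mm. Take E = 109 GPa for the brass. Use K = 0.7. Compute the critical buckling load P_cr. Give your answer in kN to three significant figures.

I = πd⁴/64 = π×110⁴/64 = 7.187×10^6 mm⁴
I = 7.187×10^6 mm⁴ = 7.187×10^-6 m⁴
Effective length L_e = K·L = 0.7 × 3.04 = 2.128 m
P_cr = π²EI / L_e² = π² × 109×10⁹ × 7.187×10^-6 / 2.128² = 1.707×10^6 N

P_cr ≈ 1710 kN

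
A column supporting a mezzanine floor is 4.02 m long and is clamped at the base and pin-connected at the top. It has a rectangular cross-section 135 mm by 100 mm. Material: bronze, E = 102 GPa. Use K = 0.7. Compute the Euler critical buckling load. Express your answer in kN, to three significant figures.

P_cr ≈ 1430 kN

Buckling occurs about the weak axis: I_min = h·b³/12 with b = 100 mm (the shorter side).
I_min = 135×100³/12 = 1.125×10^7 mm⁴
I = 1.125×10^7 mm⁴ = 1.125×10^-5 m⁴
Effective length L_e = K·L = 0.7 × 4.02 = 2.814 m
P_cr = π²EI / L_e² = π² × 102×10⁹ × 1.125×10^-5 / 2.814² = 1.430×10^6 N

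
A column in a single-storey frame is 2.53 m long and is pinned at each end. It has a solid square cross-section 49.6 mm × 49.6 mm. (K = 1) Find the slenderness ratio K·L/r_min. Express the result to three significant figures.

λ ≈ 177

I = a⁴/12 = 49.6⁴/12 = 5.044×10^5 mm⁴
A = 2.460×10^3 mm²;  r_min = √(I/A) = √(5.044×10^5/2.460×10^3) = 14.32 mm
L_e = K·L = 1 × 2.53 m = 2.530 m = 2530.0 mm
λ = L_e / r_min = 2530.0 / 14.32 = 177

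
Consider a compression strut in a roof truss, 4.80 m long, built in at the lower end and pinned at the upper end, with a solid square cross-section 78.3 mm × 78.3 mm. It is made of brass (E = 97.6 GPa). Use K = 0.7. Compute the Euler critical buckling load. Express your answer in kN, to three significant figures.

P_cr ≈ 267 kN

I = a⁴/12 = 78.3⁴/12 = 3.132×10^6 mm⁴
I = 3.132×10^6 mm⁴ = 3.132×10^-6 m⁴
Effective length L_e = K·L = 0.7 × 4.80 = 3.360 m
P_cr = π²EI / L_e² = π² × 97.6×10⁹ × 3.132×10^-6 / 3.360² = 2.673×10^5 N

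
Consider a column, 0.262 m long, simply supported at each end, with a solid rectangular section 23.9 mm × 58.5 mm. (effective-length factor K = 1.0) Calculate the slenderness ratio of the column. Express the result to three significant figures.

λ ≈ 38.0

Buckling occurs about the weak axis: I_min = h·b³/12 with b = 23.9 mm (the shorter side).
I_min = 58.5×23.9³/12 = 6.655×10^4 mm⁴
A = 1.398×10^3 mm²;  r_min = √(I/A) = √(6.655×10^4/1.398×10^3) = 6.899 mm
L_e = K·L = 1 × 0.262 m = 0.2620 m = 262.00 mm
λ = L_e / r_min = 262.00 / 6.899 = 38.0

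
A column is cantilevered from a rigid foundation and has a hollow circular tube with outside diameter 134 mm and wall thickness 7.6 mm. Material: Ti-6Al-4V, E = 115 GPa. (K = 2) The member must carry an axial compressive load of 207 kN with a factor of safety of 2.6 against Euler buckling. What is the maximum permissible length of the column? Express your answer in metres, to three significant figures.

L_max ≈ 1.79 m

Inner diameter d_i = 134 − 2×7.6 = 118.8 mm
I = π(d_o⁴ − d_i⁴)/64 = π(134⁴ − 118.8⁴)/64 = 6.049×10^6 mm⁴
I = 6.049×10^-6 m⁴
Required critical load P_cr = n·P = 2.6 × 207 = 538.2 kN = 5.382×10^5 N
From P_cr = π²EI/(K·L)²:  L = (1/K)·√(π²EI/P_cr) = (1/2)·√(π²×1.15×10^11×6.049×10^-6/5.382×10^5)
L = 1.79 m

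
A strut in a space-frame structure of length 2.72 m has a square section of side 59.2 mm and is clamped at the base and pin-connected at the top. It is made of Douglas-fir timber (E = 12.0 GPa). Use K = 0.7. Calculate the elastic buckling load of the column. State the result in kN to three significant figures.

P_cr ≈ 33.4 kN

I = a⁴/12 = 59.2⁴/12 = 1.024×10^6 mm⁴
I = 1.024×10^6 mm⁴ = 1.024×10^-6 m⁴
Effective length L_e = K·L = 0.7 × 2.72 = 1.904 m
P_cr = π²EI / L_e² = π² × 12.0×10⁹ × 1.024×10^-6 / 1.904² = 3.344×10^4 N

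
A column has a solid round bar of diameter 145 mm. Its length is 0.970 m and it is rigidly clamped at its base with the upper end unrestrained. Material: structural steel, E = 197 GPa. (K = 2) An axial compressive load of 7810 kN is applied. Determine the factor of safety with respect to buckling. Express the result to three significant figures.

I = πd⁴/64 = π×145⁴/64 = 2.170×10^7 mm⁴
I = 2.170×10^7 mm⁴ = 2.170×10^-5 m⁴
Effective length L_e = K·L = 2 × 0.970 = 1.940 m
P_cr = π²EI / L_e² = π² × 197×10⁹ × 2.170×10^-5 / 1.940² = 1.121×10^7 N
Factor of safety n = P_cr / P = 11210 / 7810 = 1.44

n ≈ 1.44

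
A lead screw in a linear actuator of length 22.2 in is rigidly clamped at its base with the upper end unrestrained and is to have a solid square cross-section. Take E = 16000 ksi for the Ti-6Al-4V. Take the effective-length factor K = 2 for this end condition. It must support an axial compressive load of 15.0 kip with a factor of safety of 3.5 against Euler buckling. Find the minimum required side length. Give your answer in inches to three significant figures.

Required P_cr = n·P = 3.5 × 15.0 = 52.50 kip
L_e = K·L = 2 × 22.2 = 44.40 in
Required I = P_cr·L_e²/(π²E) = 5.250×10^4 × 44.40² / (π² × 1.60×10^7) = 0.6554 in⁴
Solid square: I = a⁴/12  ⇒  a = (12I)^(1/4) = (12×0.6554)^(1/4) = 1.67 in

a ≈ 1.67 in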